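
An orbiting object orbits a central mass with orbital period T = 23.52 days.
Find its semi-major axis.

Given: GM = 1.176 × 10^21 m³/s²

Convert to SI: T = 23.52 days = 2.03213e+06 s.
Invert Kepler's third law: a = (GM · T² / (4π²))^(1/3).
Substituting T = 2.03213e+06 s and GM = 1.176e+21 m³/s²:
a = (1.176e+21 · (2.03213e+06)² / (4π²))^(1/3) m
a ≈ 4.973e+10 m = 49.73 Gm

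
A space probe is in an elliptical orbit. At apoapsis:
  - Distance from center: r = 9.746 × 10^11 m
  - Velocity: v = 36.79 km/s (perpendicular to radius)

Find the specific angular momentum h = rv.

Convert to SI: v = 36.79 km/s = 36790 m/s.
With v perpendicular to r, h = r · v.
h = 9.746e+11 · 36790 m²/s ≈ 3.586e+16 m²/s.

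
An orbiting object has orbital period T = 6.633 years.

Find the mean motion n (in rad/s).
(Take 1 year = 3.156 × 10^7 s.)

Convert to SI: T = 6.633 years = 2.09337e+08 s.
n = 2π / T.
n = 2π / 2.09337e+08 s ≈ 3.001e-08 rad/s.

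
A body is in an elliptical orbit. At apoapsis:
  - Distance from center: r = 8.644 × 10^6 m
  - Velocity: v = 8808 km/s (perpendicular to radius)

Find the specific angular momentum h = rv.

Convert to SI: v = 8808 km/s = 8.808e+06 m/s.
With v perpendicular to r, h = r · v.
h = 8.644e+06 · 8.808e+06 m²/s ≈ 7.614e+13 m²/s.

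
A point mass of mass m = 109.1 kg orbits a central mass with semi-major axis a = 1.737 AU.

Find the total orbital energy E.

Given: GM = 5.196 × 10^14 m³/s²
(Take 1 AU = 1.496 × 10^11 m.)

Convert to SI: a = 1.737 AU = 2.59855e+11 m.
E = −GMm / (2a).
E = −5.196e+14 · 109.1 / (2 · 2.59855e+11) J ≈ -1.091e+05 J = -109.1 kJ.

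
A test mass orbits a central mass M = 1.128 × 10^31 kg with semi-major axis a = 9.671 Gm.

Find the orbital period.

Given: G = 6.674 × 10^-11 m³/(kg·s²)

Convert to SI: a = 9.671 Gm = 9.671e+09 m.
GM = G · M = 6.674e-11 · 1.128e+31 = 7.52827e+20 m³/s².
Kepler's third law: T = 2π √(a³ / GM).
Substituting a = 9.671e+09 m and GM = 7.52827e+20 m³/s²:
T = 2π √((9.671e+09)³ / 7.52827e+20) s
T ≈ 2.178e+05 s = 2.521 days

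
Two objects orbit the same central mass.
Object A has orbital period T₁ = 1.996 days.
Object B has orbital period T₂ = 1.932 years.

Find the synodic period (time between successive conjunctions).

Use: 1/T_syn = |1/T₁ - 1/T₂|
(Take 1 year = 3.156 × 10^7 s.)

Convert to SI: T₁ = 1.996 days = 172454 s; T₂ = 1.932 years = 6.09739e+07 s.
T_syn = |T₁ · T₂ / (T₁ − T₂)|.
T_syn = |172454 · 6.09739e+07 / (172454 − 6.09739e+07)| s ≈ 1.729e+05 s = 2.002 days.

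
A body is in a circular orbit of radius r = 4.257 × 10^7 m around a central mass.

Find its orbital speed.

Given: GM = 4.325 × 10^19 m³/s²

For a circular orbit, gravity supplies the centripetal force, so v = √(GM / r).
v = √(4.325e+19 / 4.257e+07) m/s ≈ 1.008e+06 m/s = 1008 km/s.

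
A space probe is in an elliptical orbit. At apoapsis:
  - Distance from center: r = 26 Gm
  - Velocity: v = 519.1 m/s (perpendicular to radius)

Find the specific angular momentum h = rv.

Convert to SI: r = 26 Gm = 2.6e+10 m.
With v perpendicular to r, h = r · v.
h = 2.6e+10 · 519.1 m²/s ≈ 1.35e+13 m²/s.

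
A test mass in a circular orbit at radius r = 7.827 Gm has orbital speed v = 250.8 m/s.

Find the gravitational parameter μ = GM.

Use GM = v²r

Convert to SI: r = 7.827 Gm = 7.827e+09 m.
For a circular orbit v² = GM/r, so GM = v² · r.
GM = (250.8)² · 7.827e+09 m³/s² ≈ 4.923e+14 m³/s² = 4.923 × 10^14 m³/s².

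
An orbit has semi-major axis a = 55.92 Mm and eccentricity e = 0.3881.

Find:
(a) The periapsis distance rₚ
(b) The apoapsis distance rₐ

Convert to SI: a = 55.92 Mm = 5.592e+07 m.
(a) rₚ = a(1 − e) = 5.592e+07 · (1 − 0.3881) = 5.592e+07 · 0.6119 ≈ 3.422e+07 m = 34.22 Mm.
(b) rₐ = a(1 + e) = 5.592e+07 · (1 + 0.3881) = 5.592e+07 · 1.3881 ≈ 7.762e+07 m = 77.62 Mm.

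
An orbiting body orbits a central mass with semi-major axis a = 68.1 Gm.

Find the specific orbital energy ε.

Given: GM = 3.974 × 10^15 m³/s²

Convert to SI: a = 68.1 Gm = 6.81e+10 m.
ε = −GM / (2a).
ε = −3.974e+15 / (2 · 6.81e+10) J/kg ≈ -2.918e+04 J/kg = -29.18 kJ/kg.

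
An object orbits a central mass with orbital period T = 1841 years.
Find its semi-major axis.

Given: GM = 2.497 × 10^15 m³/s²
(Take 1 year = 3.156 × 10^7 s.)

Convert to SI: T = 1841 years = 5.8102e+10 s.
Invert Kepler's third law: a = (GM · T² / (4π²))^(1/3).
Substituting T = 5.8102e+10 s and GM = 2.497e+15 m³/s²:
a = (2.497e+15 · (5.8102e+10)² / (4π²))^(1/3) m
a ≈ 5.977e+11 m = 597.7 Gm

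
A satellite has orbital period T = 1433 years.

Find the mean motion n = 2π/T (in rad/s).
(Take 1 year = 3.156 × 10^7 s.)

Convert to SI: T = 1433 years = 4.52255e+10 s.
n = 2π / T.
n = 2π / 4.52255e+10 s ≈ 1.389e-10 rad/s.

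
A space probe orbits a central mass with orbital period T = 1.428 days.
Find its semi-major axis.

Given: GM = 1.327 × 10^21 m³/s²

Convert to SI: T = 1.428 days = 123379 s.
Invert Kepler's third law: a = (GM · T² / (4π²))^(1/3).
Substituting T = 123379 s and GM = 1.327e+21 m³/s²:
a = (1.327e+21 · (123379)² / (4π²))^(1/3) m
a ≈ 7.998e+09 m = 7.998 Gm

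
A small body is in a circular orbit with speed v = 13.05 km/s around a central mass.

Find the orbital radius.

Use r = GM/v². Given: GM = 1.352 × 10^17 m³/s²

Convert to SI: v = 13.05 km/s = 13050 m/s.
For a circular orbit, v² = GM / r, so r = GM / v².
r = 1.352e+17 / (13050)² m ≈ 7.939e+08 m = 793.9 Mm.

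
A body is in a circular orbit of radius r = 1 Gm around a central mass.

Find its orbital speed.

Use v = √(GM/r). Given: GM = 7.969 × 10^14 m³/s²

Convert to SI: r = 1 Gm = 1e+09 m.
For a circular orbit, gravity supplies the centripetal force, so v = √(GM / r).
v = √(7.969e+14 / 1e+09) m/s ≈ 892.7 m/s = 892.7 m/s.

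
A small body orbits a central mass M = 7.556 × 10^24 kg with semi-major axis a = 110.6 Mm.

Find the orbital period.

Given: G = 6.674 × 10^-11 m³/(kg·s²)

Convert to SI: a = 110.6 Mm = 1.106e+08 m.
GM = G · M = 6.674e-11 · 7.556e+24 = 5.04287e+14 m³/s².
Kepler's third law: T = 2π √(a³ / GM).
Substituting a = 1.106e+08 m and GM = 5.04287e+14 m³/s²:
T = 2π √((1.106e+08)³ / 5.04287e+14) s
T ≈ 3.254e+05 s = 3.767 days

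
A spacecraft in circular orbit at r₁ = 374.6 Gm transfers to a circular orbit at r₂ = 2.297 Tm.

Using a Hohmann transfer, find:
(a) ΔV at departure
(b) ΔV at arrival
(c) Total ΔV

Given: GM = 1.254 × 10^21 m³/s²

Convert to SI: r₁ = 374.6 Gm = 3.746e+11 m; r₂ = 2.297 Tm = 2.297e+12 m.
Transfer semi-major axis: a_t = (r₁ + r₂)/2 = (3.746e+11 + 2.297e+12)/2 = 1.3358e+12 m.
Circular speeds: v₁ = √(GM/r₁) = 57858.2 m/s, v₂ = √(GM/r₂) = 23365.1 m/s.
Transfer speeds (vis-viva v² = GM(2/r − 1/a_t)): v₁ᵗ = 75870.8 m/s, v₂ᵗ = 12373.2 m/s.
(a) ΔV₁ = |v₁ᵗ − v₁| ≈ 1.801e+04 m/s = 18.01 km/s.
(b) ΔV₂ = |v₂ − v₂ᵗ| ≈ 1.099e+04 m/s = 10.99 km/s.
(c) ΔV_total = ΔV₁ + ΔV₂ ≈ 2.9e+04 m/s = 29 km/s.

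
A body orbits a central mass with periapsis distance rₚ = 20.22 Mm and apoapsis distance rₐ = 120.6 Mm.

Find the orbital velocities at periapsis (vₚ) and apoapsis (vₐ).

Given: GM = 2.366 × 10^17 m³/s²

Convert to SI: rₚ = 20.22 Mm = 2.022e+07 m; rₐ = 120.6 Mm = 1.206e+08 m.
Use the vis-viva equation v² = GM(2/r − 1/a) with a = (rₚ + rₐ)/2 = (2.022e+07 + 1.206e+08)/2 = 7.041e+07 m.
vₚ = √(GM · (2/rₚ − 1/a)) = √(2.366e+17 · (2/2.022e+07 − 1/7.041e+07)) m/s ≈ 1.416e+05 m/s = 141.6 km/s.
vₐ = √(GM · (2/rₐ − 1/a)) = √(2.366e+17 · (2/1.206e+08 − 1/7.041e+07)) m/s ≈ 2.374e+04 m/s = 23.74 km/s.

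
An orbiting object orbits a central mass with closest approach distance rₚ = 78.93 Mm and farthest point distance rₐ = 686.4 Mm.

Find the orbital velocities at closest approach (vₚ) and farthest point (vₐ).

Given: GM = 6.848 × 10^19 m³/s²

Convert to SI: rₚ = 78.93 Mm = 7.893e+07 m; rₐ = 686.4 Mm = 6.864e+08 m.
Use the vis-viva equation v² = GM(2/r − 1/a) with a = (rₚ + rₐ)/2 = (7.893e+07 + 6.864e+08)/2 = 3.82665e+08 m.
vₚ = √(GM · (2/rₚ − 1/a)) = √(6.848e+19 · (2/7.893e+07 − 1/3.82665e+08)) m/s ≈ 1.247e+06 m/s = 1247 km/s.
vₐ = √(GM · (2/rₐ − 1/a)) = √(6.848e+19 · (2/6.864e+08 − 1/3.82665e+08)) m/s ≈ 1.435e+05 m/s = 143.5 km/s.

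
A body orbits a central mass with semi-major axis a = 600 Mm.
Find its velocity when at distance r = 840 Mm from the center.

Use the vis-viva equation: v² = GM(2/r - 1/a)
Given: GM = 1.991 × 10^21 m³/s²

Convert to SI: a = 600 Mm = 6e+08 m; r = 840 Mm = 8.4e+08 m.
Vis-viva: v = √(GM · (2/r − 1/a)).
2/r − 1/a = 2/8.4e+08 − 1/6e+08 = 7.14286e-10 m⁻¹.
v = √(1.991e+21 · 7.14286e-10) m/s ≈ 1.193e+06 m/s = 1193 km/s.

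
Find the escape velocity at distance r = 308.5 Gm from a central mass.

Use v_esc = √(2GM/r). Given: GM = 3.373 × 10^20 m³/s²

Convert to SI: r = 308.5 Gm = 3.085e+11 m.
Escape velocity comes from setting total energy to zero: ½v² − GM/r = 0 ⇒ v_esc = √(2GM / r).
v_esc = √(2 · 3.373e+20 / 3.085e+11) m/s ≈ 4.676e+04 m/s = 46.76 km/s.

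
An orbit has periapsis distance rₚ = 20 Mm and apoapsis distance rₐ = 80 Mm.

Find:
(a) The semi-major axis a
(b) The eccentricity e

Convert to SI: rₚ = 20 Mm = 2e+07 m; rₐ = 80 Mm = 8e+07 m.
(a) a = (rₚ + rₐ) / 2 = (2e+07 + 8e+07) / 2 ≈ 5e+07 m = 50 Mm.
(b) e = (rₐ − rₚ) / (rₐ + rₚ) = (8e+07 − 2e+07) / (8e+07 + 2e+07) ≈ 0.6.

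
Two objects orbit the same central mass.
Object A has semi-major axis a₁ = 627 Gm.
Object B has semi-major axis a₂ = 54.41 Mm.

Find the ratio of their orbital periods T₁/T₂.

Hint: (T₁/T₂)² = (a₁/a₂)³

Convert to SI: a₁ = 627 Gm = 6.27e+11 m; a₂ = 54.41 Mm = 5.441e+07 m.
From Kepler's third law, (T₁/T₂)² = (a₁/a₂)³, so T₁/T₂ = (a₁/a₂)^(3/2).
a₁/a₂ = 6.27e+11 / 5.441e+07 = 11523.6.
T₁/T₂ = (11523.6)^(3/2) ≈ 1.237e+06.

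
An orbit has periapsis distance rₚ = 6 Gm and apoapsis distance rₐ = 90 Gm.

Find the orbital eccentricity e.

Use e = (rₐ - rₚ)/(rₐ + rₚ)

Convert to SI: rₚ = 6 Gm = 6e+09 m; rₐ = 90 Gm = 9e+10 m.
e = (rₐ − rₚ) / (rₐ + rₚ).
e = (9e+10 − 6e+09) / (9e+10 + 6e+09) = 8.4e+10 / 9.6e+10 ≈ 0.875.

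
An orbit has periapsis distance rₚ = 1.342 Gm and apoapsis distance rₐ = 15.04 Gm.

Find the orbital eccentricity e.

Convert to SI: rₚ = 1.342 Gm = 1.342e+09 m; rₐ = 15.04 Gm = 1.504e+10 m.
e = (rₐ − rₚ) / (rₐ + rₚ).
e = (1.504e+10 − 1.342e+09) / (1.504e+10 + 1.342e+09) = 1.3698e+10 / 1.6382e+10 ≈ 0.8362.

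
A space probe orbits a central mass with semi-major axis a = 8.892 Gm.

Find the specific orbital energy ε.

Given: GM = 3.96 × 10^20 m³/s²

Convert to SI: a = 8.892 Gm = 8.892e+09 m.
ε = −GM / (2a).
ε = −3.96e+20 / (2 · 8.892e+09) J/kg ≈ -2.227e+10 J/kg = -22.27 GJ/kg.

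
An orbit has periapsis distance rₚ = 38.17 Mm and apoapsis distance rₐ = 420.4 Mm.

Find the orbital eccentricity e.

Convert to SI: rₚ = 38.17 Mm = 3.817e+07 m; rₐ = 420.4 Mm = 4.204e+08 m.
e = (rₐ − rₚ) / (rₐ + rₚ).
e = (4.204e+08 − 3.817e+07) / (4.204e+08 + 3.817e+07) = 3.8223e+08 / 4.5857e+08 ≈ 0.8335.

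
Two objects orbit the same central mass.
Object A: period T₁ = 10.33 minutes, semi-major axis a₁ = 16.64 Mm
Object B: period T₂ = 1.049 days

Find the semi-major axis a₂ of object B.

Convert to SI: T₁ = 10.33 minutes = 619.8 s; a₁ = 16.64 Mm = 1.664e+07 m; T₂ = 1.049 days = 90633.6 s.
Kepler's third law: (T₁/T₂)² = (a₁/a₂)³ ⇒ a₂ = a₁ · (T₂/T₁)^(2/3).
T₂/T₁ = 90633.6 / 619.8 = 146.23.
a₂ = 1.664e+07 · (146.23)^(2/3) m ≈ 4.619e+08 m = 461.9 Mm.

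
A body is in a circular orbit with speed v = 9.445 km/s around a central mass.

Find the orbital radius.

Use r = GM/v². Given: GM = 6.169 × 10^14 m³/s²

Convert to SI: v = 9.445 km/s = 9445 m/s.
For a circular orbit, v² = GM / r, so r = GM / v².
r = 6.169e+14 / (9445)² m ≈ 6.915e+06 m = 6.915 Mm.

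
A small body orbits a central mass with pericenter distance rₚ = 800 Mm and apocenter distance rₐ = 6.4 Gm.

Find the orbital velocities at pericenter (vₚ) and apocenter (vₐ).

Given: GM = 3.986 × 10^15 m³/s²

Convert to SI: rₚ = 800 Mm = 8e+08 m; rₐ = 6.4 Gm = 6.4e+09 m.
Use the vis-viva equation v² = GM(2/r − 1/a) with a = (rₚ + rₐ)/2 = (8e+08 + 6.4e+09)/2 = 3.6e+09 m.
vₚ = √(GM · (2/rₚ − 1/a)) = √(3.986e+15 · (2/8e+08 − 1/3.6e+09)) m/s ≈ 2976 m/s = 2.976 km/s.
vₐ = √(GM · (2/rₐ − 1/a)) = √(3.986e+15 · (2/6.4e+09 − 1/3.6e+09)) m/s ≈ 372 m/s = 372 m/s.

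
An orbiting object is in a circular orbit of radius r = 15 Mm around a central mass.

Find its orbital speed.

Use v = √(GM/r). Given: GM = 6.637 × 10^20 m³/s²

Convert to SI: r = 15 Mm = 1.5e+07 m.
For a circular orbit, gravity supplies the centripetal force, so v = √(GM / r).
v = √(6.637e+20 / 1.5e+07) m/s ≈ 6.652e+06 m/s = 6652 km/s.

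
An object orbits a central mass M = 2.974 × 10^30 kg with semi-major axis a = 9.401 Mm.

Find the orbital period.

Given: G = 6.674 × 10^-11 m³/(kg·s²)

Convert to SI: a = 9.401 Mm = 9.401e+06 m.
GM = G · M = 6.674e-11 · 2.974e+30 = 1.98485e+20 m³/s².
Kepler's third law: T = 2π √(a³ / GM).
Substituting a = 9.401e+06 m and GM = 1.98485e+20 m³/s²:
T = 2π √((9.401e+06)³ / 1.98485e+20) s
T ≈ 12.86 s = 12.86 seconds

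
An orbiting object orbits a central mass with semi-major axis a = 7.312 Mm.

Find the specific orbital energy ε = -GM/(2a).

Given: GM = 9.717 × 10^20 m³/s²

Convert to SI: a = 7.312 Mm = 7.312e+06 m.
ε = −GM / (2a).
ε = −9.717e+20 / (2 · 7.312e+06) J/kg ≈ -6.645e+13 J/kg = -6.645e+04 GJ/kg.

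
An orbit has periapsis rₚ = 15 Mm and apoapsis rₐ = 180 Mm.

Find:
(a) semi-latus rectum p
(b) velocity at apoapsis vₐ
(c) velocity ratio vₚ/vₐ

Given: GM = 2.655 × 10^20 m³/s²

Convert to SI: rₚ = 15 Mm = 1.5e+07 m; rₐ = 180 Mm = 1.8e+08 m.
(a) From a = (rₚ + rₐ)/2 = 9.75e+07 m and e = (rₐ − rₚ)/(rₐ + rₚ) = 0.846154, p = a(1 − e²) = 9.75e+07 · (1 − (0.846154)²) ≈ 2.769e+07 m
(b) With a = (rₚ + rₐ)/2 = 9.75e+07 m, vₐ = √(GM (2/rₐ − 1/a)) = √(2.655e+20 · (2/1.8e+08 − 1/9.75e+07)) m/s ≈ 4.764e+05 m/s
(c) Conservation of angular momentum (rₚvₚ = rₐvₐ) gives vₚ/vₐ = rₐ/rₚ = 1.8e+08/1.5e+07 ≈ 12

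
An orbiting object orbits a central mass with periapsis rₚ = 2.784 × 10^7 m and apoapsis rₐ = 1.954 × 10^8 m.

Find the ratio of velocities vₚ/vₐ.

Conservation of angular momentum gives rₚvₚ = rₐvₐ, so vₚ/vₐ = rₐ/rₚ.
vₚ/vₐ = 1.954e+08 / 2.784e+07 ≈ 7.019.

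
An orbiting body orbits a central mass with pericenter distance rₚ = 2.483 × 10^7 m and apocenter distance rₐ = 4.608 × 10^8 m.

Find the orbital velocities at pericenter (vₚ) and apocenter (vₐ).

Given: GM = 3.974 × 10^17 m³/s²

Use the vis-viva equation v² = GM(2/r − 1/a) with a = (rₚ + rₐ)/2 = (2.483e+07 + 4.608e+08)/2 = 2.42815e+08 m.
vₚ = √(GM · (2/rₚ − 1/a)) = √(3.974e+17 · (2/2.483e+07 − 1/2.42815e+08)) m/s ≈ 1.743e+05 m/s = 174.3 km/s.
vₐ = √(GM · (2/rₐ − 1/a)) = √(3.974e+17 · (2/4.608e+08 − 1/2.42815e+08)) m/s ≈ 9391 m/s = 9.391 km/s.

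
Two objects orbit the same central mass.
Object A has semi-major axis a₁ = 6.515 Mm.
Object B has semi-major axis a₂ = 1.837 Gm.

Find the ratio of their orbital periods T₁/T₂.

Convert to SI: a₁ = 6.515 Mm = 6.515e+06 m; a₂ = 1.837 Gm = 1.837e+09 m.
From Kepler's third law, (T₁/T₂)² = (a₁/a₂)³, so T₁/T₂ = (a₁/a₂)^(3/2).
a₁/a₂ = 6.515e+06 / 1.837e+09 = 0.00354654.
T₁/T₂ = (0.00354654)^(3/2) ≈ 0.0002112.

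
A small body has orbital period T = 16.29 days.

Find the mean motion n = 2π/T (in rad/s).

Convert to SI: T = 16.29 days = 1.40746e+06 s.
n = 2π / T.
n = 2π / 1.40746e+06 s ≈ 4.464e-06 rad/s.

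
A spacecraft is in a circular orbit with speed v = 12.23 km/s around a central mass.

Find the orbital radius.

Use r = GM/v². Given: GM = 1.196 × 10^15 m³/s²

Convert to SI: v = 12.23 km/s = 12230 m/s.
For a circular orbit, v² = GM / r, so r = GM / v².
r = 1.196e+15 / (12230)² m ≈ 7.996e+06 m = 7.996 Mm.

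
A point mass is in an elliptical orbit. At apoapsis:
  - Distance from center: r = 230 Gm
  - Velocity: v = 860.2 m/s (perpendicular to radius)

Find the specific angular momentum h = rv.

Convert to SI: r = 230 Gm = 2.3e+11 m.
With v perpendicular to r, h = r · v.
h = 2.3e+11 · 860.2 m²/s ≈ 1.978e+14 m²/s.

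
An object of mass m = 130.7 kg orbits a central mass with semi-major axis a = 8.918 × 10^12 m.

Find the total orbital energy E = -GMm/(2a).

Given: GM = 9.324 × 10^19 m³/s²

E = −GMm / (2a).
E = −9.324e+19 · 130.7 / (2 · 8.918e+12) J ≈ -6.833e+08 J = -683.3 MJ.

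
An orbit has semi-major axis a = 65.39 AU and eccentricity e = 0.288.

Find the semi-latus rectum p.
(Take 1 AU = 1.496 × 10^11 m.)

Convert to SI: a = 65.39 AU = 9.78234e+12 m.
p = a (1 − e²).
p = 9.78234e+12 · (1 − (0.288)²) = 9.78234e+12 · 0.917056 ≈ 8.971e+12 m = 59.97 AU.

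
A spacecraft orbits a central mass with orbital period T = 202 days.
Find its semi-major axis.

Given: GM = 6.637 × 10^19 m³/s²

Convert to SI: T = 202 days = 1.74528e+07 s.
Invert Kepler's third law: a = (GM · T² / (4π²))^(1/3).
Substituting T = 1.74528e+07 s and GM = 6.637e+19 m³/s²:
a = (6.637e+19 · (1.74528e+07)² / (4π²))^(1/3) m
a ≈ 8e+10 m = 80 Gm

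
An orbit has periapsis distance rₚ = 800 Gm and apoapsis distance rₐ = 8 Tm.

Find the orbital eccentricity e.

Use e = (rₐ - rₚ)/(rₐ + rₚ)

Convert to SI: rₚ = 800 Gm = 8e+11 m; rₐ = 8 Tm = 8e+12 m.
e = (rₐ − rₚ) / (rₐ + rₚ).
e = (8e+12 − 8e+11) / (8e+12 + 8e+11) = 7.2e+12 / 8.8e+12 ≈ 0.8182.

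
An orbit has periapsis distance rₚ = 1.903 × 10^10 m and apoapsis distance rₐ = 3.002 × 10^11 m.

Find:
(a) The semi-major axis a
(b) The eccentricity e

(a) a = (rₚ + rₐ) / 2 = (1.903e+10 + 3.002e+11) / 2 ≈ 1.596e+11 m = 1.596 × 10^11 m.
(b) e = (rₐ − rₚ) / (rₐ + rₚ) = (3.002e+11 − 1.903e+10) / (3.002e+11 + 1.903e+10) ≈ 0.8808.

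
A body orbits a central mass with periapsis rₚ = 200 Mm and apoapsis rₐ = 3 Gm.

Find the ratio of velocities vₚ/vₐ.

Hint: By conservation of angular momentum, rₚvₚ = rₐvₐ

Convert to SI: rₚ = 200 Mm = 2e+08 m; rₐ = 3 Gm = 3e+09 m.
Conservation of angular momentum gives rₚvₚ = rₐvₐ, so vₚ/vₐ = rₐ/rₚ.
vₚ/vₐ = 3e+09 / 2e+08 ≈ 15.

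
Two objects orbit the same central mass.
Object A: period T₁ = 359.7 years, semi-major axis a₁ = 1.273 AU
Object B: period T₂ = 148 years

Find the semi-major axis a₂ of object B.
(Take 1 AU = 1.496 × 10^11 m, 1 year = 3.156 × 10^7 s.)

Convert to SI: T₁ = 359.7 years = 1.13521e+10 s; a₁ = 1.273 AU = 1.90441e+11 m; T₂ = 148 years = 4.67088e+09 s.
Kepler's third law: (T₁/T₂)² = (a₁/a₂)³ ⇒ a₂ = a₁ · (T₂/T₁)^(2/3).
T₂/T₁ = 4.67088e+09 / 1.13521e+10 = 0.411454.
a₂ = 1.90441e+11 · (0.411454)^(2/3) m ≈ 1.054e+11 m = 0.7042 AU.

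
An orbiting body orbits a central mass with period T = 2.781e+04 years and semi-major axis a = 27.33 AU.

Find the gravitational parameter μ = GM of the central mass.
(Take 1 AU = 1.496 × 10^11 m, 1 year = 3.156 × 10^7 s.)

Convert to SI: T = 2.781e+04 years = 8.77684e+11 s; a = 27.33 AU = 4.08857e+12 m.
GM = 4π² · a³ / T².
GM = 4π² · (4.08857e+12)³ / (8.77684e+11)² m³/s² ≈ 3.503e+15 m³/s² = 3.503 × 10^15 m³/s².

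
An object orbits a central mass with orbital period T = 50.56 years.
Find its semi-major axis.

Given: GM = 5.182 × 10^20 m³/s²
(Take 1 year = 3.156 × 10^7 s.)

Convert to SI: T = 50.56 years = 1.59567e+09 s.
Invert Kepler's third law: a = (GM · T² / (4π²))^(1/3).
Substituting T = 1.59567e+09 s and GM = 5.182e+20 m³/s²:
a = (5.182e+20 · (1.59567e+09)² / (4π²))^(1/3) m
a ≈ 3.221e+12 m = 3.221 Tm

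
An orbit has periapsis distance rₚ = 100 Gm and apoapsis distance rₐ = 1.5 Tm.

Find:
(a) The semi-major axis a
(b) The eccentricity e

Convert to SI: rₚ = 100 Gm = 1e+11 m; rₐ = 1.5 Tm = 1.5e+12 m.
(a) a = (rₚ + rₐ) / 2 = (1e+11 + 1.5e+12) / 2 ≈ 8e+11 m = 800 Gm.
(b) e = (rₐ − rₚ) / (rₐ + rₚ) = (1.5e+12 − 1e+11) / (1.5e+12 + 1e+11) ≈ 0.875.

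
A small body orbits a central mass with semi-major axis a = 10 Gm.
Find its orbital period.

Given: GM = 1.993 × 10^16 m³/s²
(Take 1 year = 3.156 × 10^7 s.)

Convert to SI: a = 10 Gm = 1e+10 m.
Kepler's third law: T = 2π √(a³ / GM).
Substituting a = 1e+10 m and GM = 1.993e+16 m³/s²:
T = 2π √((1e+10)³ / 1.993e+16) s
T ≈ 4.451e+07 s = 1.41 years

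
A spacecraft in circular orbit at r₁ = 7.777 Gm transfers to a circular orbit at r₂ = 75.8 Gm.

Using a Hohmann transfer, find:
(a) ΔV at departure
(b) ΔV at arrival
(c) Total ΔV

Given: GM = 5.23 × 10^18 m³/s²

Convert to SI: r₁ = 7.777 Gm = 7.777e+09 m; r₂ = 75.8 Gm = 7.58e+10 m.
Transfer semi-major axis: a_t = (r₁ + r₂)/2 = (7.777e+09 + 7.58e+10)/2 = 4.17885e+10 m.
Circular speeds: v₁ = √(GM/r₁) = 25932.5 m/s, v₂ = √(GM/r₂) = 8306.47 m/s.
Transfer speeds (vis-viva v² = GM(2/r − 1/a_t)): v₁ᵗ = 34926.2 m/s, v₂ᵗ = 3583.39 m/s.
(a) ΔV₁ = |v₁ᵗ − v₁| ≈ 8994 m/s = 8.994 km/s.
(b) ΔV₂ = |v₂ − v₂ᵗ| ≈ 4723 m/s = 4.723 km/s.
(c) ΔV_total = ΔV₁ + ΔV₂ ≈ 1.372e+04 m/s = 13.72 km/s.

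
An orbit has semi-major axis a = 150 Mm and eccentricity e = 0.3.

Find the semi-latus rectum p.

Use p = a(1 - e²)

Convert to SI: a = 150 Mm = 1.5e+08 m.
p = a (1 − e²).
p = 1.5e+08 · (1 − (0.3)²) = 1.5e+08 · 0.91 ≈ 1.365e+08 m = 136.5 Mm.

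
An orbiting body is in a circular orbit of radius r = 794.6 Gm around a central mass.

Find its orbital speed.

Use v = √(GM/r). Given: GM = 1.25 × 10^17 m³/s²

Convert to SI: r = 794.6 Gm = 7.946e+11 m.
For a circular orbit, gravity supplies the centripetal force, so v = √(GM / r).
v = √(1.25e+17 / 7.946e+11) m/s ≈ 396.6 m/s = 396.6 m/s.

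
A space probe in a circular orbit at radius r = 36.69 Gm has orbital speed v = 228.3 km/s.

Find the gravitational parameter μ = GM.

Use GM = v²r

Convert to SI: r = 36.69 Gm = 3.669e+10 m; v = 228.3 km/s = 228300 m/s.
For a circular orbit v² = GM/r, so GM = v² · r.
GM = (228300)² · 3.669e+10 m³/s² ≈ 1.912e+21 m³/s² = 1.912 × 10^21 m³/s².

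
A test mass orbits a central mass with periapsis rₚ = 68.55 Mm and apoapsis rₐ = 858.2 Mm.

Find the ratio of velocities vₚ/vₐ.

Convert to SI: rₚ = 68.55 Mm = 6.855e+07 m; rₐ = 858.2 Mm = 8.582e+08 m.
Conservation of angular momentum gives rₚvₚ = rₐvₐ, so vₚ/vₐ = rₐ/rₚ.
vₚ/vₐ = 8.582e+08 / 6.855e+07 ≈ 12.52.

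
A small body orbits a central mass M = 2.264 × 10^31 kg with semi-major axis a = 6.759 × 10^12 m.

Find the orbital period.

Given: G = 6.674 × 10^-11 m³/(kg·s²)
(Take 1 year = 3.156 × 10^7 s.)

GM = G · M = 6.674e-11 · 2.264e+31 = 1.51099e+21 m³/s².
Kepler's third law: T = 2π √(a³ / GM).
Substituting a = 6.759e+12 m and GM = 1.51099e+21 m³/s²:
T = 2π √((6.759e+12)³ / 1.51099e+21) s
T ≈ 2.84e+09 s = 90 years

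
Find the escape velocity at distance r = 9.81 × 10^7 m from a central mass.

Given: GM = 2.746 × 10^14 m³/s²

Escape velocity comes from setting total energy to zero: ½v² − GM/r = 0 ⇒ v_esc = √(2GM / r).
v_esc = √(2 · 2.746e+14 / 9.81e+07) m/s ≈ 2366 m/s = 2.366 km/s.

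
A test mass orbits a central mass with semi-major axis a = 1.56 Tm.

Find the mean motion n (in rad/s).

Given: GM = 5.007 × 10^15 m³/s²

Convert to SI: a = 1.56 Tm = 1.56e+12 m.
n = √(GM / a³).
n = √(5.007e+15 / (1.56e+12)³) rad/s ≈ 3.632e-11 rad/s.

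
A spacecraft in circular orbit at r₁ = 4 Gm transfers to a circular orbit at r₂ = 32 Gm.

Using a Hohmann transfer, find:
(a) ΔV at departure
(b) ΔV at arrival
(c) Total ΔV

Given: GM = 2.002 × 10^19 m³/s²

Convert to SI: r₁ = 4 Gm = 4e+09 m; r₂ = 32 Gm = 3.2e+10 m.
Transfer semi-major axis: a_t = (r₁ + r₂)/2 = (4e+09 + 3.2e+10)/2 = 1.8e+10 m.
Circular speeds: v₁ = √(GM/r₁) = 70746 m/s, v₂ = √(GM/r₂) = 25012.5 m/s.
Transfer speeds (vis-viva v² = GM(2/r − 1/a_t)): v₁ᵗ = 94328 m/s, v₂ᵗ = 11791 m/s.
(a) ΔV₁ = |v₁ᵗ − v₁| ≈ 2.358e+04 m/s = 23.58 km/s.
(b) ΔV₂ = |v₂ − v₂ᵗ| ≈ 1.322e+04 m/s = 13.22 km/s.
(c) ΔV_total = ΔV₁ + ΔV₂ ≈ 3.68e+04 m/s = 36.8 km/s.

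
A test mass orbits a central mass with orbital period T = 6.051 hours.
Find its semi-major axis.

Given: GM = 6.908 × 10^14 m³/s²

Convert to SI: T = 6.051 hours = 21783.6 s.
Invert Kepler's third law: a = (GM · T² / (4π²))^(1/3).
Substituting T = 21783.6 s and GM = 6.908e+14 m³/s²:
a = (6.908e+14 · (21783.6)² / (4π²))^(1/3) m
a ≈ 2.025e+07 m = 20.25 Mm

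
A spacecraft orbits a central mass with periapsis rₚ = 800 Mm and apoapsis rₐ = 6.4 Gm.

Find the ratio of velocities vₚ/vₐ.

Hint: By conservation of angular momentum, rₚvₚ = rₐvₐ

Convert to SI: rₚ = 800 Mm = 8e+08 m; rₐ = 6.4 Gm = 6.4e+09 m.
Conservation of angular momentum gives rₚvₚ = rₐvₐ, so vₚ/vₐ = rₐ/rₚ.
vₚ/vₐ = 6.4e+09 / 8e+08 ≈ 8.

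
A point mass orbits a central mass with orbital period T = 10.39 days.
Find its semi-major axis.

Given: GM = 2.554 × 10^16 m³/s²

Convert to SI: T = 10.39 days = 897696 s.
Invert Kepler's third law: a = (GM · T² / (4π²))^(1/3).
Substituting T = 897696 s and GM = 2.554e+16 m³/s²:
a = (2.554e+16 · (897696)² / (4π²))^(1/3) m
a ≈ 8.048e+08 m = 804.8 Mm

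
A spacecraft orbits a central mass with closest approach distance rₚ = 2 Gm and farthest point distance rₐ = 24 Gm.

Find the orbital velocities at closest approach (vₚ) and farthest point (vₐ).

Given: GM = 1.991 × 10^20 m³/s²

Convert to SI: rₚ = 2 Gm = 2e+09 m; rₐ = 24 Gm = 2.4e+10 m.
Use the vis-viva equation v² = GM(2/r − 1/a) with a = (rₚ + rₐ)/2 = (2e+09 + 2.4e+10)/2 = 1.3e+10 m.
vₚ = √(GM · (2/rₚ − 1/a)) = √(1.991e+20 · (2/2e+09 − 1/1.3e+10)) m/s ≈ 4.287e+05 m/s = 428.7 km/s.
vₐ = √(GM · (2/rₐ − 1/a)) = √(1.991e+20 · (2/2.4e+10 − 1/1.3e+10)) m/s ≈ 3.573e+04 m/s = 35.73 km/s.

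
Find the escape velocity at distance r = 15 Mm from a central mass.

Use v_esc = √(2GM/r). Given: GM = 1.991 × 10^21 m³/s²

Convert to SI: r = 15 Mm = 1.5e+07 m.
Escape velocity comes from setting total energy to zero: ½v² − GM/r = 0 ⇒ v_esc = √(2GM / r).
v_esc = √(2 · 1.991e+21 / 1.5e+07) m/s ≈ 1.629e+07 m/s = 1.629e+04 km/s.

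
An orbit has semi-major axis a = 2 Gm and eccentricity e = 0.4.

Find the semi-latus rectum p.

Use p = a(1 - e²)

Convert to SI: a = 2 Gm = 2e+09 m.
p = a (1 − e²).
p = 2e+09 · (1 − (0.4)²) = 2e+09 · 0.84 ≈ 1.68e+09 m = 1.68 Gm.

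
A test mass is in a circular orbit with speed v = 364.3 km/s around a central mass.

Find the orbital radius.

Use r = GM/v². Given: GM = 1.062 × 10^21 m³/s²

Convert to SI: v = 364.3 km/s = 364300 m/s.
For a circular orbit, v² = GM / r, so r = GM / v².
r = 1.062e+21 / (364300)² m ≈ 8.002e+09 m = 8.002 Gm.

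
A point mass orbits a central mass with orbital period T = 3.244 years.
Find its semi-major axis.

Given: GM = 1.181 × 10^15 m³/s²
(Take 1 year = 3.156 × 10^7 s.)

Convert to SI: T = 3.244 years = 1.02381e+08 s.
Invert Kepler's third law: a = (GM · T² / (4π²))^(1/3).
Substituting T = 1.02381e+08 s and GM = 1.181e+15 m³/s²:
a = (1.181e+15 · (1.02381e+08)² / (4π²))^(1/3) m
a ≈ 6.794e+09 m = 6.794 Gm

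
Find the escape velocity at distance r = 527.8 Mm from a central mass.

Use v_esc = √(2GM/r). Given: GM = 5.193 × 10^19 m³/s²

Convert to SI: r = 527.8 Mm = 5.278e+08 m.
Escape velocity comes from setting total energy to zero: ½v² − GM/r = 0 ⇒ v_esc = √(2GM / r).
v_esc = √(2 · 5.193e+19 / 5.278e+08) m/s ≈ 4.436e+05 m/s = 443.6 km/s.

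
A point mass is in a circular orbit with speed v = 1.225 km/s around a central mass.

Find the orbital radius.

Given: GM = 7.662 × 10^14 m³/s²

Convert to SI: v = 1.225 km/s = 1225 m/s.
For a circular orbit, v² = GM / r, so r = GM / v².
r = 7.662e+14 / (1225)² m ≈ 5.106e+08 m = 5.106 × 10^8 m.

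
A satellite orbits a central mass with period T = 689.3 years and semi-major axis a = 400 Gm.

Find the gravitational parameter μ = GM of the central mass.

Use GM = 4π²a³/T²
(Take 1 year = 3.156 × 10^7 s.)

Convert to SI: T = 689.3 years = 2.17543e+10 s; a = 400 Gm = 4e+11 m.
GM = 4π² · a³ / T².
GM = 4π² · (4e+11)³ / (2.17543e+10)² m³/s² ≈ 5.339e+15 m³/s² = 5.339 × 10^15 m³/s².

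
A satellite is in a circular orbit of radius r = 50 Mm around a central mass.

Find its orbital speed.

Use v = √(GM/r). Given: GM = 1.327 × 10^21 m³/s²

Convert to SI: r = 50 Mm = 5e+07 m.
For a circular orbit, gravity supplies the centripetal force, so v = √(GM / r).
v = √(1.327e+21 / 5e+07) m/s ≈ 5.152e+06 m/s = 5152 km/s.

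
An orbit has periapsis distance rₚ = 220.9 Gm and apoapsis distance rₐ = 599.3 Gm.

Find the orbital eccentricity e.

Convert to SI: rₚ = 220.9 Gm = 2.209e+11 m; rₐ = 599.3 Gm = 5.993e+11 m.
e = (rₐ − rₚ) / (rₐ + rₚ).
e = (5.993e+11 − 2.209e+11) / (5.993e+11 + 2.209e+11) = 3.784e+11 / 8.202e+11 ≈ 0.4614.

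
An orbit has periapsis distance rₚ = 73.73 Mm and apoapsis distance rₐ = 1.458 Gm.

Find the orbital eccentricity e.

Convert to SI: rₚ = 73.73 Mm = 7.373e+07 m; rₐ = 1.458 Gm = 1.458e+09 m.
e = (rₐ − rₚ) / (rₐ + rₚ).
e = (1.458e+09 − 7.373e+07) / (1.458e+09 + 7.373e+07) = 1.38427e+09 / 1.53173e+09 ≈ 0.9037.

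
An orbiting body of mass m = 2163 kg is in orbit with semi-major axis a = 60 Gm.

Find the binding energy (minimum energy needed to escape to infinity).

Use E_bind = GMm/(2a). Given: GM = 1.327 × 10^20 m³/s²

Convert to SI: a = 60 Gm = 6e+10 m.
Total orbital energy is E = −GMm/(2a); binding energy is E_bind = −E = GMm/(2a).
E_bind = 1.327e+20 · 2163 / (2 · 6e+10) J ≈ 2.392e+12 J = 2.392 TJ.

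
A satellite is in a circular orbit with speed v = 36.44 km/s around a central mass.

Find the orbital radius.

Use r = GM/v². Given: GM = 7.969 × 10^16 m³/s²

Convert to SI: v = 36.44 km/s = 36440 m/s.
For a circular orbit, v² = GM / r, so r = GM / v².
r = 7.969e+16 / (36440)² m ≈ 6.001e+07 m = 60.01 Mm.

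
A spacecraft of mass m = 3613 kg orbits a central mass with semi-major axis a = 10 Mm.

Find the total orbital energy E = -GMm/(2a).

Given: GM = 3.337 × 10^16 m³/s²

Convert to SI: a = 10 Mm = 1e+07 m.
E = −GMm / (2a).
E = −3.337e+16 · 3613 / (2 · 1e+07) J ≈ -6.028e+12 J = -6.028 TJ.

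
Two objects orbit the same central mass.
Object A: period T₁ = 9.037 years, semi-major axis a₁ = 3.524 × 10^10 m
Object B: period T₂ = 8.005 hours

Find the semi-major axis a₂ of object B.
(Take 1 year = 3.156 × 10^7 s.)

Convert to SI: T₁ = 9.037 years = 2.85208e+08 s; T₂ = 8.005 hours = 28818 s.
Kepler's third law: (T₁/T₂)² = (a₁/a₂)³ ⇒ a₂ = a₁ · (T₂/T₁)^(2/3).
T₂/T₁ = 28818 / 2.85208e+08 = 0.000101042.
a₂ = 3.524e+10 · (0.000101042)^(2/3) m ≈ 7.645e+07 m = 7.645 × 10^7 m.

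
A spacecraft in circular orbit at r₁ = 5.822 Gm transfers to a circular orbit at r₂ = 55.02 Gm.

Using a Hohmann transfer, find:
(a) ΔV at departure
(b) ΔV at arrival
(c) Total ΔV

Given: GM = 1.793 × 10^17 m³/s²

Convert to SI: r₁ = 5.822 Gm = 5.822e+09 m; r₂ = 55.02 Gm = 5.502e+10 m.
Transfer semi-major axis: a_t = (r₁ + r₂)/2 = (5.822e+09 + 5.502e+10)/2 = 3.0421e+10 m.
Circular speeds: v₁ = √(GM/r₁) = 5549.5 m/s, v₂ = √(GM/r₂) = 1805.22 m/s.
Transfer speeds (vis-viva v² = GM(2/r − 1/a_t)): v₁ᵗ = 7463.24 m/s, v₂ᵗ = 789.731 m/s.
(a) ΔV₁ = |v₁ᵗ − v₁| ≈ 1914 m/s = 1.914 km/s.
(b) ΔV₂ = |v₂ − v₂ᵗ| ≈ 1015 m/s = 1.015 km/s.
(c) ΔV_total = ΔV₁ + ΔV₂ ≈ 2929 m/s = 2.929 km/s.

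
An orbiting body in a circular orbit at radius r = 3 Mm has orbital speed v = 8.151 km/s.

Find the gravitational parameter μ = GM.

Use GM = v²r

Convert to SI: r = 3 Mm = 3e+06 m; v = 8.151 km/s = 8151 m/s.
For a circular orbit v² = GM/r, so GM = v² · r.
GM = (8151)² · 3e+06 m³/s² ≈ 1.993e+14 m³/s² = 1.993 × 10^14 m³/s².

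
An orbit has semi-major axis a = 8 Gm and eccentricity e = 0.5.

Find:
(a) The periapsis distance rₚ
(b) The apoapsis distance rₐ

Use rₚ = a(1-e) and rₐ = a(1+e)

Convert to SI: a = 8 Gm = 8e+09 m.
(a) rₚ = a(1 − e) = 8e+09 · (1 − 0.5) = 8e+09 · 0.5 ≈ 4e+09 m = 4 Gm.
(b) rₐ = a(1 + e) = 8e+09 · (1 + 0.5) = 8e+09 · 1.5 ≈ 1.2e+10 m = 12 Gm.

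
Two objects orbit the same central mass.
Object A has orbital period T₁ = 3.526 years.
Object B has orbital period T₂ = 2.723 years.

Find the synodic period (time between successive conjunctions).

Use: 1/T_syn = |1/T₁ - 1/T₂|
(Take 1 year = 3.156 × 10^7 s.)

Convert to SI: T₁ = 3.526 years = 1.11281e+08 s; T₂ = 2.723 years = 8.59379e+07 s.
T_syn = |T₁ · T₂ / (T₁ − T₂)|.
T_syn = |1.11281e+08 · 8.59379e+07 / (1.11281e+08 − 8.59379e+07)| s ≈ 3.774e+08 s = 11.96 years.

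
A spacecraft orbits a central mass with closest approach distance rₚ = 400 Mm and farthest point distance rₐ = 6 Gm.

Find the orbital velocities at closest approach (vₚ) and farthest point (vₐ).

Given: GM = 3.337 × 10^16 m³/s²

Convert to SI: rₚ = 400 Mm = 4e+08 m; rₐ = 6 Gm = 6e+09 m.
Use the vis-viva equation v² = GM(2/r − 1/a) with a = (rₚ + rₐ)/2 = (4e+08 + 6e+09)/2 = 3.2e+09 m.
vₚ = √(GM · (2/rₚ − 1/a)) = √(3.337e+16 · (2/4e+08 − 1/3.2e+09)) m/s ≈ 1.251e+04 m/s = 12.51 km/s.
vₐ = √(GM · (2/rₐ − 1/a)) = √(3.337e+16 · (2/6e+09 − 1/3.2e+09)) m/s ≈ 833.8 m/s = 833.8 m/s.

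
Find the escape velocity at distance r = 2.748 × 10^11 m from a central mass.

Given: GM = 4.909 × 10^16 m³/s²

Escape velocity comes from setting total energy to zero: ½v² − GM/r = 0 ⇒ v_esc = √(2GM / r).
v_esc = √(2 · 4.909e+16 / 2.748e+11) m/s ≈ 597.7 m/s = 597.7 m/s.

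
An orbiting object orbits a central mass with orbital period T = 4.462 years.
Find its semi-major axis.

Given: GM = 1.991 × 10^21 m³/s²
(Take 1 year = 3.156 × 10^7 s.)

Convert to SI: T = 4.462 years = 1.40821e+08 s.
Invert Kepler's third law: a = (GM · T² / (4π²))^(1/3).
Substituting T = 1.40821e+08 s and GM = 1.991e+21 m³/s²:
a = (1.991e+21 · (1.40821e+08)² / (4π²))^(1/3) m
a ≈ 1e+12 m = 1 Tm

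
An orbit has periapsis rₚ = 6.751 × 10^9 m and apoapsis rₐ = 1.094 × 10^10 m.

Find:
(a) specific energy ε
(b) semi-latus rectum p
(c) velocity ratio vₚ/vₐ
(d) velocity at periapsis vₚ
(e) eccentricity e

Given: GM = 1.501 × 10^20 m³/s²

(a) With a = (rₚ + rₐ)/2 = 8.8455e+09 m, ε = −GM/(2a) = −1.501e+20/(2 · 8.8455e+09) J/kg ≈ -8.485e+09 J/kg
(b) From a = (rₚ + rₐ)/2 = 8.8455e+09 m and e = (rₐ − rₚ)/(rₐ + rₚ) = 0.236787, p = a(1 − e²) = 8.8455e+09 · (1 − (0.236787)²) ≈ 8.35e+09 m
(c) Conservation of angular momentum (rₚvₚ = rₐvₐ) gives vₚ/vₐ = rₐ/rₚ = 1.094e+10/6.751e+09 ≈ 1.621
(d) With a = (rₚ + rₐ)/2 = 8.8455e+09 m, vₚ = √(GM (2/rₚ − 1/a)) = √(1.501e+20 · (2/6.751e+09 − 1/8.8455e+09)) m/s ≈ 1.658e+05 m/s
(e) e = (rₐ − rₚ)/(rₐ + rₚ) = (1.094e+10 − 6.751e+09)/(1.094e+10 + 6.751e+09) ≈ 0.2368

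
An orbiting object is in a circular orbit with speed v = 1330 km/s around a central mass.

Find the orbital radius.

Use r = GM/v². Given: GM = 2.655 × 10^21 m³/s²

Convert to SI: v = 1330 km/s = 1.33e+06 m/s.
For a circular orbit, v² = GM / r, so r = GM / v².
r = 2.655e+21 / (1.33e+06)² m ≈ 1.501e+09 m = 1.501 Gm.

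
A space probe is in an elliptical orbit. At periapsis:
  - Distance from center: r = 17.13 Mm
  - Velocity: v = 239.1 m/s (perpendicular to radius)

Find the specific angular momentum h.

Convert to SI: r = 17.13 Mm = 1.713e+07 m.
With v perpendicular to r, h = r · v.
h = 1.713e+07 · 239.1 m²/s ≈ 4.096e+09 m²/s.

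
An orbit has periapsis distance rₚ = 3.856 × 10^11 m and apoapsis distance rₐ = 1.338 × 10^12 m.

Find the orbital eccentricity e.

e = (rₐ − rₚ) / (rₐ + rₚ).
e = (1.338e+12 − 3.856e+11) / (1.338e+12 + 3.856e+11) = 9.524e+11 / 1.7236e+12 ≈ 0.5526.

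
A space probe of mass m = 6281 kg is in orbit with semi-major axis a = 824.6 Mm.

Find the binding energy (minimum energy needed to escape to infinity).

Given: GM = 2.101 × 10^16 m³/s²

Convert to SI: a = 824.6 Mm = 8.246e+08 m.
Total orbital energy is E = −GMm/(2a); binding energy is E_bind = −E = GMm/(2a).
E_bind = 2.101e+16 · 6281 / (2 · 8.246e+08) J ≈ 8.002e+10 J = 80.02 GJ.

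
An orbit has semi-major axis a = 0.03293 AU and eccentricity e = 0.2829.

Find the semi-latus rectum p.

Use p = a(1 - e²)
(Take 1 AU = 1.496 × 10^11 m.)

Convert to SI: a = 0.03293 AU = 4.92633e+09 m.
p = a (1 − e²).
p = 4.92633e+09 · (1 − (0.2829)²) = 4.92633e+09 · 0.919968 ≈ 4.532e+09 m = 0.03029 AU.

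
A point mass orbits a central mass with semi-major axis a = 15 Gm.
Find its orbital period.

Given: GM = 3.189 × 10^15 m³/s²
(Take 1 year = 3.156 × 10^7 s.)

Convert to SI: a = 15 Gm = 1.5e+10 m.
Kepler's third law: T = 2π √(a³ / GM).
Substituting a = 1.5e+10 m and GM = 3.189e+15 m³/s²:
T = 2π √((1.5e+10)³ / 3.189e+15) s
T ≈ 2.044e+08 s = 6.477 years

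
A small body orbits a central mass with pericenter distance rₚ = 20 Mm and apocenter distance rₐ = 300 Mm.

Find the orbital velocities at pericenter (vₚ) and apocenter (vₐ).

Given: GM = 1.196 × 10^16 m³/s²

Convert to SI: rₚ = 20 Mm = 2e+07 m; rₐ = 300 Mm = 3e+08 m.
Use the vis-viva equation v² = GM(2/r − 1/a) with a = (rₚ + rₐ)/2 = (2e+07 + 3e+08)/2 = 1.6e+08 m.
vₚ = √(GM · (2/rₚ − 1/a)) = √(1.196e+16 · (2/2e+07 − 1/1.6e+08)) m/s ≈ 3.349e+04 m/s = 33.49 km/s.
vₐ = √(GM · (2/rₐ − 1/a)) = √(1.196e+16 · (2/3e+08 − 1/1.6e+08)) m/s ≈ 2232 m/s = 2.232 km/s.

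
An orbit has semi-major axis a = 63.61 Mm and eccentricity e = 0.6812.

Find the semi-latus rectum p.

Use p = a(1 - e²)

Convert to SI: a = 63.61 Mm = 6.361e+07 m.
p = a (1 − e²).
p = 6.361e+07 · (1 − (0.6812)²) = 6.361e+07 · 0.535967 ≈ 3.409e+07 m = 34.09 Mm.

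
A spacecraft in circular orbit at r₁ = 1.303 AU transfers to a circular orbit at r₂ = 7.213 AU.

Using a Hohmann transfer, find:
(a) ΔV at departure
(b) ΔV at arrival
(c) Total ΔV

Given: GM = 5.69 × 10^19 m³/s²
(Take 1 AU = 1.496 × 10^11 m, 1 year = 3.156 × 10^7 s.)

Convert to SI: r₁ = 1.303 AU = 1.94929e+11 m; r₂ = 7.213 AU = 1.07906e+12 m.
Transfer semi-major axis: a_t = (r₁ + r₂)/2 = (1.94929e+11 + 1.07906e+12)/2 = 6.36997e+11 m.
Circular speeds: v₁ = √(GM/r₁) = 17085.1 m/s, v₂ = √(GM/r₂) = 7261.6 m/s.
Transfer speeds (vis-viva v² = GM(2/r − 1/a_t)): v₁ᵗ = 22236.8 m/s, v₂ᵗ = 4017 m/s.
(a) ΔV₁ = |v₁ᵗ − v₁| ≈ 5152 m/s = 1.087 AU/year.
(b) ΔV₂ = |v₂ − v₂ᵗ| ≈ 3245 m/s = 0.6845 AU/year.
(c) ΔV_total = ΔV₁ + ΔV₂ ≈ 8396 m/s = 1.771 AU/year.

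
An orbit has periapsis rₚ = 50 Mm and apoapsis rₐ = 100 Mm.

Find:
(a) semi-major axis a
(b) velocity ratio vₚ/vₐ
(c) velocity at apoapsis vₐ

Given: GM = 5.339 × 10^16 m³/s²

Convert to SI: rₚ = 50 Mm = 5e+07 m; rₐ = 100 Mm = 1e+08 m.
(a) a = (rₚ + rₐ)/2 = (5e+07 + 1e+08)/2 ≈ 7.5e+07 m
(b) Conservation of angular momentum (rₚvₚ = rₐvₐ) gives vₚ/vₐ = rₐ/rₚ = 1e+08/5e+07 ≈ 2
(c) With a = (rₚ + rₐ)/2 = 7.5e+07 m, vₐ = √(GM (2/rₐ − 1/a)) = √(5.339e+16 · (2/1e+08 − 1/7.5e+07)) m/s ≈ 1.887e+04 m/s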